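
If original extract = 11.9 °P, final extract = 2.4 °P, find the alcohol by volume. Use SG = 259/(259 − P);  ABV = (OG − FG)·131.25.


OG = 259/(259 − 11.9) = 1.0482
FG = 259/(259 − 2.4) = 1.0094
ABV = (1.0482 − 1.0094)·131.25

5.0932 % ABV


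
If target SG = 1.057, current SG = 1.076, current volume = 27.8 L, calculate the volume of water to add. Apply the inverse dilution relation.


V_water = V·((SG_curr − 1)/(SG_target − 1) − 1)
V_water = 27.8·((1.076 − 1)/(1.057 − 1) − 1)

9.2667 L


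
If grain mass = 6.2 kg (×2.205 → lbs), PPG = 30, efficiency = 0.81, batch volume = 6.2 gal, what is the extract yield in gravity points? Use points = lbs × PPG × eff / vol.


lbs = 6.2 × 2.205 = 13.6710
points = 13.6710 × 30 × 0.81 / 6.2

53.5815 points


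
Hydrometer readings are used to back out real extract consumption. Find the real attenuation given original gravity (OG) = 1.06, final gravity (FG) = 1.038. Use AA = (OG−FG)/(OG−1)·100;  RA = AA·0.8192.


AA = (1.06 − 1.038)/(1.06 − 1)·100 = 36.6667
RA = 36.6667·0.8192

30.0373 %


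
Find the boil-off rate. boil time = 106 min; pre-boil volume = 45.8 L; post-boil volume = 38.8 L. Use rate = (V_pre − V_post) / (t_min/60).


rate = (45.8 − 38.8) / (106/60)

3.9623 L/hr


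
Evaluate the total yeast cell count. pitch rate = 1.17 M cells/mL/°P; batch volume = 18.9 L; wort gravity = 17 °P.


cells (billions) = rate · V_L · °P
cells = 1.17 · 18.9 · 17

375.9210 billion cells


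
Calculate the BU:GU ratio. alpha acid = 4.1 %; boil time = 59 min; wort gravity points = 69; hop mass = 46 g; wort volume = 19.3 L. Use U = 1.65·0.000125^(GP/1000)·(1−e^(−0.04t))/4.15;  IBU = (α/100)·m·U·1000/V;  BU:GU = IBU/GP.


U = 1.65·0.000125^(69/1000)·(1−e^(−0.04·59))/4.15 = 0.1937
IBU = (4.1/100)·46·0.1937·1000/19.3 = 18.9249
BU:GU = 18.9249/69

0.2743


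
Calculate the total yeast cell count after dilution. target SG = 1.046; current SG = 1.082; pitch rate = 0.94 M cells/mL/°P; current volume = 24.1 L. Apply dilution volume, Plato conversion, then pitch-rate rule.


V_w = V·((SG_c−1)/(SG_t−1)−1);  °P = 259 − 259/SG_t;  cells = rate·(V+V_w)·°P
V_w = 24.1·((1.082−1)/(1.046−1)−1) = 18.8609
V_final = 24.1 + 18.8609 = 42.9609
°P = 259 − 259/1.046 = 11.3901
cells = 0.94·42.9609·11.3901

459.9672 billion cells


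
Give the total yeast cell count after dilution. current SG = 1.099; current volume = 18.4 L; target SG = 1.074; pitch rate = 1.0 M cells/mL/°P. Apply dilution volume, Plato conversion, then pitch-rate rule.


V_w = V·((SG_c−1)/(SG_t−1)−1);  °P = 259 − 259/SG_t;  cells = rate·(V+V_w)·°P
V_w = 18.4·((1.099−1)/(1.074−1)−1) = 6.2162
V_final = 18.4 + 6.2162 = 24.6162
°P = 259 − 259/1.074 = 17.8454
cells = 1.0·24.6162·17.8454

439.2872 billion cells


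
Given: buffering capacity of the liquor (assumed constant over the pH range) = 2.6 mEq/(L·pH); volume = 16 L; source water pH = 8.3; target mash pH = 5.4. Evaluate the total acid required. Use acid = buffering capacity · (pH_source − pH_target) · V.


acid = 2.6 · (8.3 − 5.4) · 16

120.6400 mEq


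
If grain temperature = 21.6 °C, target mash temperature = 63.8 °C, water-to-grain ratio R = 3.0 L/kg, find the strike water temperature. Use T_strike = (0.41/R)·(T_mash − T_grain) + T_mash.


T_strike = (0.41/3.0)·(63.8 − 21.6) + 63.8

69.5673 °C


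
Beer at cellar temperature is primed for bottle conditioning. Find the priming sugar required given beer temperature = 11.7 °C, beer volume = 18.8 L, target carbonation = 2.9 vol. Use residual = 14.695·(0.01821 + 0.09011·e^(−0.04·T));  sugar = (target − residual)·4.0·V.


residual = 14.695·(0.01821 + 0.09011·e^(−0.04·11.7)) = 1.0969
sugar = (2.9 − 1.0969)·4.0·18.8

135.5961 g


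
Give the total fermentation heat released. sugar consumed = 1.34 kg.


Q = m_sugar · 590 kJ/kg
Q = 1.34 · 590

790.6000 kJ


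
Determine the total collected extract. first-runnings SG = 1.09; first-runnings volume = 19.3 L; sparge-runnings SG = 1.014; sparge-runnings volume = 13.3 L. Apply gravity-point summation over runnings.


total = Σ (SG_i − 1)·1000·V_i
first = (1.09 − 1)·1000·19.3 = 1737.0000
sparge = (1.014 − 1)·1000·13.3 = 186.2000
total = 1737.0000 + 186.2000

1923.2000 gravity·L


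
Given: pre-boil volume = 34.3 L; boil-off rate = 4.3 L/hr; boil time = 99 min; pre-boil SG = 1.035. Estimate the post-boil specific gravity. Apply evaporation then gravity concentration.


V_post = V_pre − rate·(t/60);  SG_post = 1 + (SG_pre−1)·V_pre/V_post
V_post = 34.3 − 4.3·(99/60) = 27.2050
SG_post = 1 + (1.035 − 1)·34.3/27.2050

1.0441


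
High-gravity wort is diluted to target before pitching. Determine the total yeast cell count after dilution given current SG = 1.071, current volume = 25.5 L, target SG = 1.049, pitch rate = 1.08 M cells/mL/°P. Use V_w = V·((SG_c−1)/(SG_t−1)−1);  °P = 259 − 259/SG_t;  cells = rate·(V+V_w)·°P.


V_w = 25.5·((1.071−1)/(1.049−1)−1) = 11.4490
V_final = 25.5 + 11.4490 = 36.9490
°P = 259 − 259/1.049 = 12.0982
cells = 1.08·36.9490·12.0982

482.7770 billion cells


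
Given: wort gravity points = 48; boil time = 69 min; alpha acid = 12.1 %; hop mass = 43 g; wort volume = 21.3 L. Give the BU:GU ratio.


U = 1.65·0.000125^(GP/1000)·(1−e^(−0.04t))/4.15;  IBU = (α/100)·m·U·1000/V;  BU:GU = IBU/GP
U = 1.65·0.000125^(48/1000)·(1−e^(−0.04·69))/4.15 = 0.2419
IBU = (12.1/100)·43·0.2419·1000/21.3 = 59.0971
BU:GU = 59.0971/48

1.2312


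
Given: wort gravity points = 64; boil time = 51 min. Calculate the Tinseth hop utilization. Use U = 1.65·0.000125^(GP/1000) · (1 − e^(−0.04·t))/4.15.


bigness = 1.65·0.000125^(64/1000) = 0.9283
boil_factor = (1 − e^(−0.04·51))/4.15 = 0.2096
U = 0.9283 · 0.2096

0.1946


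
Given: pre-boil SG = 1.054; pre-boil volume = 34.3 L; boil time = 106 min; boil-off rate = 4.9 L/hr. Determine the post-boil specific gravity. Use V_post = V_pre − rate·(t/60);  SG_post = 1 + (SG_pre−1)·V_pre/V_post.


V_post = 34.3 − 4.9·(106/60) = 25.6433
SG_post = 1 + (1.054 − 1)·34.3/25.6433

1.0722


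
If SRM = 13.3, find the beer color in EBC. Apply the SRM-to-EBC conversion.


EBC = SRM · 1.97
EBC = 13.3 · 1.97

26.2010 EBC


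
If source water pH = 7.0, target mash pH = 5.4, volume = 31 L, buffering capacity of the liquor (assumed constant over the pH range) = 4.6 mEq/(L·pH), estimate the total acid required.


acid = buffering capacity · (pH_source − pH_target) · V
acid = 4.6 · (7.0 − 5.4) · 31

228.1600 mEq


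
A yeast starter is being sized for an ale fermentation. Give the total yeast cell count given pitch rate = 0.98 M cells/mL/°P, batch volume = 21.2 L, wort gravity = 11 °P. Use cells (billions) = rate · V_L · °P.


cells = 0.98 · 21.2 · 11

228.5360 billion cells


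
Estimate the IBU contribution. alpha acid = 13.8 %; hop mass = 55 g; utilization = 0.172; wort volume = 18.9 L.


IBU = (α/100)·mass·U·1000 / V
IBU = (13.8/100)·55·0.172·1000 / 18.9

69.0730 IBU


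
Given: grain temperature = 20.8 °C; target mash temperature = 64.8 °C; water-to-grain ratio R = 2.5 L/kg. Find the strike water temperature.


T_strike = (0.41/R)·(T_mash − T_grain) + T_mash
T_strike = (0.41/2.5)·(64.8 − 20.8) + 64.8

72.0160 °C


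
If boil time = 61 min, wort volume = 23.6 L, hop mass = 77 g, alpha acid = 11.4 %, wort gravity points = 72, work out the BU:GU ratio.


U = 1.65·0.000125^(GP/1000)·(1−e^(−0.04t))/4.15;  IBU = (α/100)·m·U·1000/V;  BU:GU = IBU/GP
U = 1.65·0.000125^(72/1000)·(1−e^(−0.04·61))/4.15 = 0.1900
IBU = (11.4/100)·77·0.1900·1000/23.6 = 70.6791
BU:GU = 70.6791/72

0.9817


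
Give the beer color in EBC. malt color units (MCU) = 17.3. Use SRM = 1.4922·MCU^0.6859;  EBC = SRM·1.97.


SRM = 1.4922·17.3^0.6859 = 10.5439
EBC = 10.5439·1.97

20.7716 EBC


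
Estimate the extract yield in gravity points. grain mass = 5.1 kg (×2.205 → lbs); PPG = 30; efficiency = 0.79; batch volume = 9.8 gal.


points = lbs × PPG × eff / vol
lbs = 5.1 × 2.205 = 11.2455
points = 11.2455 × 30 × 0.79 / 9.8

27.1957 points


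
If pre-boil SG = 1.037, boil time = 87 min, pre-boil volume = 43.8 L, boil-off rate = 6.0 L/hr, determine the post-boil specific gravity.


V_post = V_pre − rate·(t/60);  SG_post = 1 + (SG_pre−1)·V_pre/V_post
V_post = 43.8 − 6.0·(87/60) = 35.1000
SG_post = 1 + (1.037 − 1)·43.8/35.1000

1.0462


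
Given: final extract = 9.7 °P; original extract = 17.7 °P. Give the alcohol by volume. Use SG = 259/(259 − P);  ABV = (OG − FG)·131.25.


OG = 259/(259 − 17.7) = 1.0734
FG = 259/(259 − 9.7) = 1.0389
ABV = (1.0734 − 1.0389)·131.25

4.5207 % ABV


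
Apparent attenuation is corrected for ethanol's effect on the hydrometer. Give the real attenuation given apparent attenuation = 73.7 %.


RA = AA · 0.8192
RA = 73.7 · 0.8192

60.3750 %


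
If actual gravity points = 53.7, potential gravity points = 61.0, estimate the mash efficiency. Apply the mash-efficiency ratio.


efficiency = actual / potential × 100
efficiency = 53.7 / 61.0 × 100

88.0328 %


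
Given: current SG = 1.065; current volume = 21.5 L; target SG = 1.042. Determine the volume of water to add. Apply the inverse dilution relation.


V_water = V·((SG_curr − 1)/(SG_target − 1) − 1)
V_water = 21.5·((1.065 − 1)/(1.042 − 1) − 1)

11.7738 L


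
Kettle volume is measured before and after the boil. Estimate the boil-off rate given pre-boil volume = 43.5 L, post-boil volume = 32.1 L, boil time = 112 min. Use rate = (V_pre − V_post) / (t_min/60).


rate = (43.5 − 32.1) / (112/60)

6.1071 L/hr


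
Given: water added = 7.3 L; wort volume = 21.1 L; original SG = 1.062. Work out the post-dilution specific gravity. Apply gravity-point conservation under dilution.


SG_new = 1 + (SG_old − 1)·V_old/(V_old + V_water)
pts = (1.062 − 1)·1000·21.1/(21.1 + 7.3) = 46.0634
SG_new = 1 + 46.0634/1000

1.0461


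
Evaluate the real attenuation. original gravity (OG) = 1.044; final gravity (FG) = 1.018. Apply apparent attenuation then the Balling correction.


AA = (OG−FG)/(OG−1)·100;  RA = AA·0.8192
AA = (1.044 − 1.018)/(1.044 − 1)·100 = 59.0909
RA = 59.0909·0.8192

48.4073 %


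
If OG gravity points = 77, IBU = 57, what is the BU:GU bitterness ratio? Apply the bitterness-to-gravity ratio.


BU:GU = IBU / OG_points
BU:GU = 57 / 77

0.7403


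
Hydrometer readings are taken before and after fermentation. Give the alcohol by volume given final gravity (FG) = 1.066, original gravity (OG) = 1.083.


ABV = (OG − FG) · 131.25
ABV = (1.083 − 1.066) · 131.25

2.2312 % ABV


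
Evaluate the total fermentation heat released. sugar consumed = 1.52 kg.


Q = m_sugar · 590 kJ/kg
Q = 1.52 · 590

896.8000 kJ


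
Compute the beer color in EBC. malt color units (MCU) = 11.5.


SRM = 1.4922·MCU^0.6859;  EBC = SRM·1.97
SRM = 1.4922·11.5^0.6859 = 7.9682
EBC = 7.9682·1.97

15.6973 EBC


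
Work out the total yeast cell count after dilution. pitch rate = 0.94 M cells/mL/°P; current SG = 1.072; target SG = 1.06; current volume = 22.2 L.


V_w = V·((SG_c−1)/(SG_t−1)−1);  °P = 259 − 259/SG_t;  cells = rate·(V+V_w)·°P
V_w = 22.2·((1.072−1)/(1.06−1)−1) = 4.4400
V_final = 22.2 + 4.4400 = 26.6400
°P = 259 − 259/1.06 = 14.6604
cells = 0.94·26.6400·14.6604

367.1193 billion cells


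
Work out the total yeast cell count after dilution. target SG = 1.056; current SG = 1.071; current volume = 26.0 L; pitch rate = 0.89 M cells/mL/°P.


V_w = V·((SG_c−1)/(SG_t−1)−1);  °P = 259 − 259/SG_t;  cells = rate·(V+V_w)·°P
V_w = 26.0·((1.071−1)/(1.056−1)−1) = 6.9643
V_final = 26.0 + 6.9643 = 32.9643
°P = 259 − 259/1.056 = 13.7348
cells = 0.89·32.9643·13.7348

402.9559 billion cells


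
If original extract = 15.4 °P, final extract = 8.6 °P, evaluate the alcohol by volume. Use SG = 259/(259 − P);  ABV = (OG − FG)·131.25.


OG = 259/(259 − 15.4) = 1.0632
FG = 259/(259 − 8.6) = 1.0343
ABV = (1.0632 − 1.0343)·131.25

3.7896 % ABV


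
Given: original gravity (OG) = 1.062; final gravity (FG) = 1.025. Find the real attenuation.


AA = (OG−FG)/(OG−1)·100;  RA = AA·0.8192
AA = (1.062 − 1.025)/(1.062 − 1)·100 = 59.6774
RA = 59.6774·0.8192

48.8877 %


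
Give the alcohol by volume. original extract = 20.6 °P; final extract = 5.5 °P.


SG = 259/(259 − P);  ABV = (OG − FG)·131.25
OG = 259/(259 − 20.6) = 1.0864
FG = 259/(259 − 5.5) = 1.0217
ABV = (1.0864 − 1.0217)·131.25

8.4936 % ABV


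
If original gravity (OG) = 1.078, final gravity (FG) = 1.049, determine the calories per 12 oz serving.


ABW = (OG−FG)·131.25·0.79/FG;  °P = 259 − 259/SG (for OG→OE and FG→AE);  RE = 0.1808·OE + 0.8192·AE;  Cal = (6.9·ABW + 4·(RE−0.1))·FG·3.55
ABW = (1.078 − 1.049)·131.25·0.79/1.049 = 2.8665
OE = 259 − 259/1.078 = 18.7403 °P
AE = 259 − 259/1.049 = 12.0982 °P
RE = 0.1808·18.7403 + 0.8192·12.0982 = 13.2991 °P
Cal = (6.9·2.8665 + 4·(13.2991−0.1))·1.049·3.55

270.2657 kcal


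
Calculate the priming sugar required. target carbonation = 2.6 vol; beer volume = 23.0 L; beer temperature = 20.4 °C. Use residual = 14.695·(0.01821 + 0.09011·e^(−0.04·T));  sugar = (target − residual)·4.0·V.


residual = 14.695·(0.01821 + 0.09011·e^(−0.04·20.4)) = 0.8531
sugar = (2.6 − 0.8531)·4.0·23.0

160.7113 g


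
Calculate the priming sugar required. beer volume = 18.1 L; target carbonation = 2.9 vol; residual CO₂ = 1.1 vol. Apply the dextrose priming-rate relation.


sugar = (target − residual)·4.0·V
sugar = (2.9 − 1.1)·4.0·18.1

130.3200 g


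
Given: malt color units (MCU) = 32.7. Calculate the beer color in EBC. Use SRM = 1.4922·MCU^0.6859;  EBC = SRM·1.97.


SRM = 1.4922·32.7^0.6859 = 16.3176
EBC = 16.3176·1.97

32.1456 EBC


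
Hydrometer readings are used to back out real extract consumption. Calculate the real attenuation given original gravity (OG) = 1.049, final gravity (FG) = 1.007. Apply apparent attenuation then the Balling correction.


AA = (OG−FG)/(OG−1)·100;  RA = AA·0.8192
AA = (1.049 − 1.007)/(1.049 − 1)·100 = 85.7143
RA = 85.7143·0.8192

70.2171 %


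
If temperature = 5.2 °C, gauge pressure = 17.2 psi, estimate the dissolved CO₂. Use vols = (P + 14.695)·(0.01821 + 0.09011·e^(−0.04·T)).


vols = (17.2 + 14.695)·(0.01821 + 0.09011·e^(−0.04·5.2))

2.9151 volumes


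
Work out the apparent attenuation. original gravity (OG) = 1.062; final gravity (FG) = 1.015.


AA = (OG − FG)/(OG − 1) · 100
AA = (1.062 − 1.015)/(1.062 − 1) · 100

75.8065 %


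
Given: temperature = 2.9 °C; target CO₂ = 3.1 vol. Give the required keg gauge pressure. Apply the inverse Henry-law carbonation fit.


psi = vols/(0.01821 + 0.09011·e^(−0.04·T)) − 14.695
psi = 3.1/(0.01821 + 0.09011·e^(−0.04·2.9)) − 14.695

16.7928 psi


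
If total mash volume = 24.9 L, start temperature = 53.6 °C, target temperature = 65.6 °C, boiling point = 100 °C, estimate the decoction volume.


V_dec = V_total·(T_target − T_start)/(T_boil − T_start)
V_dec = 24.9·(65.6 − 53.6)/(100 − 53.6)

6.4397 L


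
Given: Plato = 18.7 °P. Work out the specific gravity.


SG = 259/(259 − P)
SG = 259/(259 − 18.7)

1.0778


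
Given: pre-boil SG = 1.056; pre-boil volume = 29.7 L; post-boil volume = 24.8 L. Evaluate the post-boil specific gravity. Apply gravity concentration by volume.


SG_post = 1 + (SG_pre − 1)·V_pre/V_post
pts_pre = (1.056 − 1)·1000 = 56.0000
pts_post = 56.0000·29.7/24.8 = 67.0645
SG_post = 1 + 67.0645/1000

1.0671


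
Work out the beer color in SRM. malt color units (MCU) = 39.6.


SRM = 1.4922 · MCU^0.6859
SRM = 1.4922 · 39.6^0.6859

18.6074 SRM


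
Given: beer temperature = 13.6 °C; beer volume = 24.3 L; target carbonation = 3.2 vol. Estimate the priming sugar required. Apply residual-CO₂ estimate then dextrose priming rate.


residual = 14.695·(0.01821 + 0.09011·e^(−0.04·T));  sugar = (target − residual)·4.0·V
residual = 14.695·(0.01821 + 0.09011·e^(−0.04·13.6)) = 1.0362
sugar = (3.2 − 1.0362)·4.0·24.3

210.3242 g


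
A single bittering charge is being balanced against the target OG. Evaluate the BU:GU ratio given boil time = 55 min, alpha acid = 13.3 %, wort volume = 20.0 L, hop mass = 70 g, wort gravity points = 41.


U = 1.65·0.000125^(GP/1000)·(1−e^(−0.04t))/4.15;  IBU = (α/100)·m·U·1000/V;  BU:GU = IBU/GP
U = 1.65·0.000125^(41/1000)·(1−e^(−0.04·55))/4.15 = 0.2446
IBU = (13.3/100)·70·0.2446·1000/20.0 = 113.8484
BU:GU = 113.8484/41

2.7768


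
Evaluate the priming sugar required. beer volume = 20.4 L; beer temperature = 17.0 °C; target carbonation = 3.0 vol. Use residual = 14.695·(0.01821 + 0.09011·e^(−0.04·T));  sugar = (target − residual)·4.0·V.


residual = 14.695·(0.01821 + 0.09011·e^(−0.04·17.0)) = 0.9384
sugar = (3.0 − 0.9384)·4.0·20.4

168.2232 g


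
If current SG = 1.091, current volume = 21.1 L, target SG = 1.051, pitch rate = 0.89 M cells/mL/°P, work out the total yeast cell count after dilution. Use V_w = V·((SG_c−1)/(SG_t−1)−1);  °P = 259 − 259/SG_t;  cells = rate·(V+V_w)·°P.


V_w = 21.1·((1.091−1)/(1.051−1)−1) = 16.5490
V_final = 21.1 + 16.5490 = 37.6490
°P = 259 − 259/1.051 = 12.5680
cells = 0.89·37.6490·12.5680

421.1249 billion cells


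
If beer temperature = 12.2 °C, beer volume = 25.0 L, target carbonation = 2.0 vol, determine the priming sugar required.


residual = 14.695·(0.01821 + 0.09011·e^(−0.04·T));  sugar = (target − residual)·4.0·V
residual = 14.695·(0.01821 + 0.09011·e^(−0.04·12.2)) = 1.0804
sugar = (2.0 − 1.0804)·4.0·25.0

91.9561 g


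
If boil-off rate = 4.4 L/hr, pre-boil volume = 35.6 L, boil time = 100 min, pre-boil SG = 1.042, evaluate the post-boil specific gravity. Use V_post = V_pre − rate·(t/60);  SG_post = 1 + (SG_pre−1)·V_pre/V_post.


V_post = 35.6 − 4.4·(100/60) = 28.2667
SG_post = 1 + (1.042 − 1)·35.6/28.2667

1.0529


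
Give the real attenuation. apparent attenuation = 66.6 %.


RA = AA · 0.8192
RA = 66.6 · 0.8192

54.5587 %


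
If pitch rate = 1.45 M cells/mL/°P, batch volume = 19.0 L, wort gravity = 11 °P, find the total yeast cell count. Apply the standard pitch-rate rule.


cells (billions) = rate · V_L · °P
cells = 1.45 · 19.0 · 11

303.0500 billion cells


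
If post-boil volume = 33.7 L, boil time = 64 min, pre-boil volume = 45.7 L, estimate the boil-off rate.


rate = (V_pre − V_post) / (t_min/60)
rate = (45.7 − 33.7) / (64/60)

11.2500 L/hr


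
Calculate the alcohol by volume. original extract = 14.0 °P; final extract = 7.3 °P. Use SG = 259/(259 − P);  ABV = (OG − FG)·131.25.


OG = 259/(259 − 14.0) = 1.0571
FG = 259/(259 − 7.3) = 1.0290
ABV = (1.0571 − 1.0290)·131.25

3.6934 % ABV


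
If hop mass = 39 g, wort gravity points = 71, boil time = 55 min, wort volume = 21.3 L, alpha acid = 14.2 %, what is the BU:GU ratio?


U = 1.65·0.000125^(GP/1000)·(1−e^(−0.04t))/4.15;  IBU = (α/100)·m·U·1000/V;  BU:GU = IBU/GP
U = 1.65·0.000125^(71/1000)·(1−e^(−0.04·55))/4.15 = 0.1868
IBU = (14.2/100)·39·0.1868·1000/21.3 = 48.5610
BU:GU = 48.5610/71

0.6840


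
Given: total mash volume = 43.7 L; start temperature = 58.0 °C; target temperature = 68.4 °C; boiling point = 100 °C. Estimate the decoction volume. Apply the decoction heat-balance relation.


V_dec = V_total·(T_target − T_start)/(T_boil − T_start)
V_dec = 43.7·(68.4 − 58.0)/(100 − 58.0)

10.8210 L


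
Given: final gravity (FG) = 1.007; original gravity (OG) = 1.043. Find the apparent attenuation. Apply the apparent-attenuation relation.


AA = (OG − FG)/(OG − 1) · 100
AA = (1.043 − 1.007)/(1.043 − 1) · 100

83.7209 %


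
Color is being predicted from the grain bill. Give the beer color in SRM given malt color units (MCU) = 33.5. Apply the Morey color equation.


SRM = 1.4922 · MCU^0.6859
SRM = 1.4922 · 33.5^0.6859

16.5903 SRM


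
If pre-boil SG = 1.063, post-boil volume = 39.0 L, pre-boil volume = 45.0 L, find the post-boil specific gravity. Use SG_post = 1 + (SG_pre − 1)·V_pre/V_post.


pts_pre = (1.063 − 1)·1000 = 63.0000
pts_post = 63.0000·45.0/39.0 = 72.6923
SG_post = 1 + 72.6923/1000

1.0727


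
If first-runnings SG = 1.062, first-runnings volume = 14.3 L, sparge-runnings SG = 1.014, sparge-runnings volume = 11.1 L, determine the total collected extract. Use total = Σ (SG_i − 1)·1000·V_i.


first = (1.062 − 1)·1000·14.3 = 886.6000
sparge = (1.014 − 1)·1000·11.1 = 155.4000
total = 886.6000 + 155.4000

1042.0000 gravity·L


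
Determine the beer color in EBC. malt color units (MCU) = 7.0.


SRM = 1.4922·MCU^0.6859;  EBC = SRM·1.97
SRM = 1.4922·7.0^0.6859 = 5.6687
EBC = 5.6687·1.97

11.1672 EBC


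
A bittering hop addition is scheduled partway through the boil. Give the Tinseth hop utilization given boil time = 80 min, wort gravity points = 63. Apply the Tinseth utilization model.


U = 1.65·0.000125^(GP/1000) · (1 − e^(−0.04·t))/4.15
bigness = 1.65·0.000125^(63/1000) = 0.9367
boil_factor = (1 − e^(−0.04·80))/4.15 = 0.2311
U = 0.9367 · 0.2311

0.2165


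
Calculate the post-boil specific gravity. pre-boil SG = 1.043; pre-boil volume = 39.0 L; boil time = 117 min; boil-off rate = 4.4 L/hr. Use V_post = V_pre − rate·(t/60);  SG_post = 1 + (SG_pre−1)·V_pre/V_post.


V_post = 39.0 − 4.4·(117/60) = 30.4200
SG_post = 1 + (1.043 − 1)·39.0/30.4200

1.0551


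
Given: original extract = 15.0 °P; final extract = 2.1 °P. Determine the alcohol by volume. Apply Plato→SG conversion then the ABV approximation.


SG = 259/(259 − P);  ABV = (OG − FG)·131.25
OG = 259/(259 − 15.0) = 1.0615
FG = 259/(259 − 2.1) = 1.0082
ABV = (1.0615 − 1.0082)·131.25

6.9958 % ABV


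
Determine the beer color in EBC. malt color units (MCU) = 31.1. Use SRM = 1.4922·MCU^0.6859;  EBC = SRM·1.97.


SRM = 1.4922·31.1^0.6859 = 15.7656
EBC = 15.7656·1.97

31.0583 EBC


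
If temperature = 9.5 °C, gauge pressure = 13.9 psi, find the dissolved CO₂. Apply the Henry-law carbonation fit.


vols = (P + 14.695)·(0.01821 + 0.09011·e^(−0.04·T))
vols = (13.9 + 14.695)·(0.01821 + 0.09011·e^(−0.04·9.5))

2.2828 volumes


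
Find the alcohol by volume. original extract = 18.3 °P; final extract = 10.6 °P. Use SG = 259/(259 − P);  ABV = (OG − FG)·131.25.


OG = 259/(259 − 18.3) = 1.0760
FG = 259/(259 − 10.6) = 1.0427
ABV = (1.0760 − 1.0427)·131.25

4.3779 % ABV


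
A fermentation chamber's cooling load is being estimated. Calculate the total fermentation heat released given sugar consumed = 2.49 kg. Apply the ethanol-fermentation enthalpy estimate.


Q = m_sugar · 590 kJ/kg
Q = 2.49 · 590

1469.1000 kJ


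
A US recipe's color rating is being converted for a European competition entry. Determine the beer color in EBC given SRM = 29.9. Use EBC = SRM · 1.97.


EBC = 29.9 · 1.97

58.9030 EBC


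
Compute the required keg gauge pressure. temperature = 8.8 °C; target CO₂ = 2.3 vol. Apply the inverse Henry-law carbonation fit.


psi = vols/(0.01821 + 0.09011·e^(−0.04·T)) − 14.695
psi = 2.3/(0.01821 + 0.09011·e^(−0.04·8.8)) − 14.695

13.4973 psi


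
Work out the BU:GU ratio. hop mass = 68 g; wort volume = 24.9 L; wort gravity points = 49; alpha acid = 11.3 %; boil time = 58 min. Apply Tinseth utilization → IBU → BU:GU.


U = 1.65·0.000125^(GP/1000)·(1−e^(−0.04t))/4.15;  IBU = (α/100)·m·U·1000/V;  BU:GU = IBU/GP
U = 1.65·0.000125^(49/1000)·(1−e^(−0.04·58))/4.15 = 0.2308
IBU = (11.3/100)·68·0.2308·1000/24.9 = 71.2274
BU:GU = 71.2274/49

1.4536


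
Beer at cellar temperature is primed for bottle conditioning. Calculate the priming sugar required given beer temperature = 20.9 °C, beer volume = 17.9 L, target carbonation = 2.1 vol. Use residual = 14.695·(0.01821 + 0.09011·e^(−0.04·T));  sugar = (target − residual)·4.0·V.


residual = 14.695·(0.01821 + 0.09011·e^(−0.04·20.9)) = 0.8415
sugar = (2.1 − 0.8415)·4.0·17.9

90.1055 g


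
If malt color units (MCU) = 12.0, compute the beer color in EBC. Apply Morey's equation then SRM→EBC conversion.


SRM = 1.4922·MCU^0.6859;  EBC = SRM·1.97
SRM = 1.4922·12.0^0.6859 = 8.2042
EBC = 8.2042·1.97

16.1623 EBC


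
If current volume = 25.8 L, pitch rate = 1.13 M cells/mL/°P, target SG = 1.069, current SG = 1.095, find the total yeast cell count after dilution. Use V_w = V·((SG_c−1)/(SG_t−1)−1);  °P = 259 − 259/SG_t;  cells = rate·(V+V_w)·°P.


V_w = 25.8·((1.095−1)/(1.069−1)−1) = 9.7217
V_final = 25.8 + 9.7217 = 35.5217
°P = 259 − 259/1.069 = 16.7175
cells = 1.13·35.5217·16.7175

671.0329 billion cells


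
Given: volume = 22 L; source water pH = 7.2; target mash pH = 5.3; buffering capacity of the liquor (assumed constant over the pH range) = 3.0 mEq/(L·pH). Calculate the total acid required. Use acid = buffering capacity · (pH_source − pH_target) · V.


acid = 3.0 · (7.2 − 5.3) · 22

125.4000 mEq


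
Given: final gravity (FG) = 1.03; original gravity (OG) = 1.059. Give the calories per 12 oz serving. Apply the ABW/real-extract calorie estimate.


ABW = (OG−FG)·131.25·0.79/FG;  °P = 259 − 259/SG (for OG→OE and FG→AE);  RE = 0.1808·OE + 0.8192·AE;  Cal = (6.9·ABW + 4·(RE−0.1))·FG·3.55
ABW = (1.059 − 1.03)·131.25·0.79/1.03 = 2.9194
OE = 259 − 259/1.059 = 14.4297 °P
AE = 259 − 259/1.03 = 7.5437 °P
RE = 0.1808·14.4297 + 0.8192·7.5437 = 8.7887 °P
Cal = (6.9·2.9194 + 4·(8.7887−0.1))·1.03·3.55

200.7354 kcal


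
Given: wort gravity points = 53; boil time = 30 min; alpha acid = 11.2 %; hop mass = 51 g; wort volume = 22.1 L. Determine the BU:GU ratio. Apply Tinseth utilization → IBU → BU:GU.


U = 1.65·0.000125^(GP/1000)·(1−e^(−0.04t))/4.15;  IBU = (α/100)·m·U·1000/V;  BU:GU = IBU/GP
U = 1.65·0.000125^(53/1000)·(1−e^(−0.04·30))/4.15 = 0.1726
IBU = (11.2/100)·51·0.1726·1000/22.1 = 44.5989
BU:GU = 44.5989/53

0.8415


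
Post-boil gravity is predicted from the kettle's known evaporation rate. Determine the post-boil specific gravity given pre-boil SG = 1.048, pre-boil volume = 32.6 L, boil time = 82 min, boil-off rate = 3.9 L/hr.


V_post = V_pre − rate·(t/60);  SG_post = 1 + (SG_pre−1)·V_pre/V_post
V_post = 32.6 − 3.9·(82/60) = 27.2700
SG_post = 1 + (1.048 − 1)·32.6/27.2700

1.0574


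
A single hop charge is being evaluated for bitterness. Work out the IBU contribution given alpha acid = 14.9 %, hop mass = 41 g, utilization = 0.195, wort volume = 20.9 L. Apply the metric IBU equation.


IBU = (α/100)·mass·U·1000 / V
IBU = (14.9/100)·41·0.195·1000 / 20.9

56.9978 IBU


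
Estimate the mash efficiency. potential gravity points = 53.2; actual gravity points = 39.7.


efficiency = actual / potential × 100
efficiency = 39.7 / 53.2 × 100

74.6241 %


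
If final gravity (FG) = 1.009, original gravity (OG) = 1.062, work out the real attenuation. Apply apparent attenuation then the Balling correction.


AA = (OG−FG)/(OG−1)·100;  RA = AA·0.8192
AA = (1.062 − 1.009)/(1.062 − 1)·100 = 85.4839
RA = 85.4839·0.8192

70.0284 %


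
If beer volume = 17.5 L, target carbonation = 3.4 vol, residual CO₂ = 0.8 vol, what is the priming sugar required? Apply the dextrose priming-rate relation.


sugar = (target − residual)·4.0·V
sugar = (3.4 − 0.8)·4.0·17.5

182.0000 g


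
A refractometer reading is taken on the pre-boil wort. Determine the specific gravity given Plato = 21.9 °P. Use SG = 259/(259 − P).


SG = 259/(259 − 21.9)

1.0924


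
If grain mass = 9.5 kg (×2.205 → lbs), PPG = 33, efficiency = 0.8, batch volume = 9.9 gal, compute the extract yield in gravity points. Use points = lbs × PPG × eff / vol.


lbs = 9.5 × 2.205 = 20.9475
points = 20.9475 × 33 × 0.8 / 9.9

55.8600 points


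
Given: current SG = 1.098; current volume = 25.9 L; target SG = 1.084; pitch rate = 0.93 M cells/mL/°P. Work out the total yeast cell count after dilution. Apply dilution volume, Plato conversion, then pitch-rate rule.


V_w = V·((SG_c−1)/(SG_t−1)−1);  °P = 259 − 259/SG_t;  cells = rate·(V+V_w)·°P
V_w = 25.9·((1.098−1)/(1.084−1)−1) = 4.3167
V_final = 25.9 + 4.3167 = 30.2167
°P = 259 − 259/1.084 = 20.0701
cells = 0.93·30.2167·20.0701

564.0002 billion cells


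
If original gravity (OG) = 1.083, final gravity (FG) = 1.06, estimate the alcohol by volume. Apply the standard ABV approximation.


ABV = (OG − FG) · 131.25
ABV = (1.083 − 1.06) · 131.25

3.0187 % ABV


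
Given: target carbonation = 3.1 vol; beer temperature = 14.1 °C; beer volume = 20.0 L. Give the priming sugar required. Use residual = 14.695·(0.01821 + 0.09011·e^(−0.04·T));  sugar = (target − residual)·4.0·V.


residual = 14.695·(0.01821 + 0.09011·e^(−0.04·14.1)) = 1.0210
sugar = (3.1 − 1.0210)·4.0·20.0

166.3238 g


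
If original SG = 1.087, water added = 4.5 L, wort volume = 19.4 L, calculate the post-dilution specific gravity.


SG_new = 1 + (SG_old − 1)·V_old/(V_old + V_water)
pts = (1.087 − 1)·1000·19.4/(19.4 + 4.5) = 70.6192
SG_new = 1 + 70.6192/1000

1.0706


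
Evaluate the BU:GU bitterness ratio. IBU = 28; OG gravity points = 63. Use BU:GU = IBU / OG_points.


BU:GU = 28 / 63

0.4444


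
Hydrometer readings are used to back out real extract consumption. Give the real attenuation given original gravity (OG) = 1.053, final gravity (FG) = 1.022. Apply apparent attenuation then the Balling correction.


AA = (OG−FG)/(OG−1)·100;  RA = AA·0.8192
AA = (1.053 − 1.022)/(1.053 − 1)·100 = 58.4906
RA = 58.4906·0.8192

47.9155 %


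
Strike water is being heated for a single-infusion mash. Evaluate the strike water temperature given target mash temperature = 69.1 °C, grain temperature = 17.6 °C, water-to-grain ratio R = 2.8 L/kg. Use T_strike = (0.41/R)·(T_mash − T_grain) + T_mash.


T_strike = (0.41/2.8)·(69.1 − 17.6) + 69.1

76.6411 °C


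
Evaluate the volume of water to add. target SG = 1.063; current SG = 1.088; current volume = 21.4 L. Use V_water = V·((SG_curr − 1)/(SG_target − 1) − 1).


V_water = 21.4·((1.088 − 1)/(1.063 − 1) − 1)

8.4921 L


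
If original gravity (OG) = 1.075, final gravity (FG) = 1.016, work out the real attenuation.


AA = (OG−FG)/(OG−1)·100;  RA = AA·0.8192
AA = (1.075 − 1.016)/(1.075 − 1)·100 = 78.6667
RA = 78.6667·0.8192

64.4437 %


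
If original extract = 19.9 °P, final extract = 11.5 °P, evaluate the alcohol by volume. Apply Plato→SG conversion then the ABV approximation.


SG = 259/(259 − P);  ABV = (OG − FG)·131.25
OG = 259/(259 − 19.9) = 1.0832
FG = 259/(259 − 11.5) = 1.0465
ABV = (1.0832 − 1.0465)·131.25

4.8253 % ABV


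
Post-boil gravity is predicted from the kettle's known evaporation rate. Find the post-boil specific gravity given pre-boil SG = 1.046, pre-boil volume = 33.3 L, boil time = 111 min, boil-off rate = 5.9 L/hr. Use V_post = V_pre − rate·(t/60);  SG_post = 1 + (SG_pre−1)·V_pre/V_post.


V_post = 33.3 − 5.9·(111/60) = 22.3850
SG_post = 1 + (1.046 − 1)·33.3/22.3850

1.0684


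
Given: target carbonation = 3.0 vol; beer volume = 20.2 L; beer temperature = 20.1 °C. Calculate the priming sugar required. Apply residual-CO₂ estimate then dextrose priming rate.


residual = 14.695·(0.01821 + 0.09011·e^(−0.04·T));  sugar = (target − residual)·4.0·V
residual = 14.695·(0.01821 + 0.09011·e^(−0.04·20.1)) = 0.8602
sugar = (3.0 − 0.8602)·4.0·20.2

172.8953 g


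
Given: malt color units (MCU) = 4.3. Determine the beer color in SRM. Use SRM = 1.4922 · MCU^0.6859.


SRM = 1.4922 · 4.3^0.6859

4.0581 SRM


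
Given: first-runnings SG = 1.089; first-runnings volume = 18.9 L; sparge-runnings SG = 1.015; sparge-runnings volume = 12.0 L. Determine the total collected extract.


total = Σ (SG_i − 1)·1000·V_i
first = (1.089 − 1)·1000·18.9 = 1682.1000
sparge = (1.015 − 1)·1000·12.0 = 180.0000
total = 1682.1000 + 180.0000

1862.1000 gravity·L


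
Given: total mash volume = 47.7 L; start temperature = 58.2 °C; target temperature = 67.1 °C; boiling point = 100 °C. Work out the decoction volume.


V_dec = V_total·(T_target − T_start)/(T_boil − T_start)
V_dec = 47.7·(67.1 − 58.2)/(100 − 58.2)

10.1562 L


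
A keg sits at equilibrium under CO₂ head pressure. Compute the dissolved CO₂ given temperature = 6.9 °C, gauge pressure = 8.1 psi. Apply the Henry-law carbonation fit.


vols = (P + 14.695)·(0.01821 + 0.09011·e^(−0.04·T))
vols = (8.1 + 14.695)·(0.01821 + 0.09011·e^(−0.04·6.9))

1.9737 volumes


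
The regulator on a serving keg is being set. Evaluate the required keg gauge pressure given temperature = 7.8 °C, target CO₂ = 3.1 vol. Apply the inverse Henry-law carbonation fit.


psi = vols/(0.01821 + 0.09011·e^(−0.04·T)) − 14.695
psi = 3.1/(0.01821 + 0.09011·e^(−0.04·7.8)) − 14.695

22.1357 psi


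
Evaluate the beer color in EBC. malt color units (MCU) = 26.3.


SRM = 1.4922·MCU^0.6859;  EBC = SRM·1.97
SRM = 1.4922·26.3^0.6859 = 14.0532
EBC = 14.0532·1.97

27.6848 EBC


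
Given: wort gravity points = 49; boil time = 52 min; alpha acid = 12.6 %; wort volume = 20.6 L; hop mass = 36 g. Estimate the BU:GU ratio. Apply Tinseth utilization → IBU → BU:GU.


U = 1.65·0.000125^(GP/1000)·(1−e^(−0.04t))/4.15;  IBU = (α/100)·m·U·1000/V;  BU:GU = IBU/GP
U = 1.65·0.000125^(49/1000)·(1−e^(−0.04·52))/4.15 = 0.2240
IBU = (12.6/100)·36·0.2240·1000/20.6 = 49.3211
BU:GU = 49.3211/49

1.0066


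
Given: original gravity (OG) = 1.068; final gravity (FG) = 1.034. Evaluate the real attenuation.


AA = (OG−FG)/(OG−1)·100;  RA = AA·0.8192
AA = (1.068 − 1.034)/(1.068 − 1)·100 = 50.0000
RA = 50.0000·0.8192

40.9600 %


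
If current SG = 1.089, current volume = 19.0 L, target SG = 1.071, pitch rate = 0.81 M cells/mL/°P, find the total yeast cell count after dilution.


V_w = V·((SG_c−1)/(SG_t−1)−1);  °P = 259 − 259/SG_t;  cells = rate·(V+V_w)·°P
V_w = 19.0·((1.089−1)/(1.071−1)−1) = 4.8169
V_final = 19.0 + 4.8169 = 23.8169
°P = 259 − 259/1.071 = 17.1699
cells = 0.81·23.8169·17.1699

331.2371 billion cells


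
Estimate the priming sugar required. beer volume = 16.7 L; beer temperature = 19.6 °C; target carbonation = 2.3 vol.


residual = 14.695·(0.01821 + 0.09011·e^(−0.04·T));  sugar = (target − residual)·4.0·V
residual = 14.695·(0.01821 + 0.09011·e^(−0.04·19.6)) = 0.8722
sugar = (2.3 − 0.8722)·4.0·16.7

95.3785 g


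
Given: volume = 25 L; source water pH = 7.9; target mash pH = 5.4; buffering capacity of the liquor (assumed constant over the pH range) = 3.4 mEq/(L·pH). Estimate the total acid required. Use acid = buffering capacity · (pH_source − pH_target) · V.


acid = 3.4 · (7.9 − 5.4) · 25

212.5000 mEq


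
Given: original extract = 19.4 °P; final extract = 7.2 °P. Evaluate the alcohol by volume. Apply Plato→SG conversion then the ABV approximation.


SG = 259/(259 − P);  ABV = (OG − FG)·131.25
OG = 259/(259 − 19.4) = 1.0810
FG = 259/(259 − 7.2) = 1.0286
ABV = (1.0810 − 1.0286)·131.25

6.8741 % ABV


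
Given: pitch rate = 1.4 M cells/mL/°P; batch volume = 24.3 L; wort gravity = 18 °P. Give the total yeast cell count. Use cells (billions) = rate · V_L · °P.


cells = 1.4 · 24.3 · 18

612.3600 billion cells


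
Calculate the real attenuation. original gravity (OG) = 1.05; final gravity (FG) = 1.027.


AA = (OG−FG)/(OG−1)·100;  RA = AA·0.8192
AA = (1.05 − 1.027)/(1.05 − 1)·100 = 46.0000
RA = 46.0000·0.8192

37.6832 %


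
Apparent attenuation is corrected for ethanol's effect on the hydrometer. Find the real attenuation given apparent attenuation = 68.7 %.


RA = AA · 0.8192
RA = 68.7 · 0.8192

56.2790 %


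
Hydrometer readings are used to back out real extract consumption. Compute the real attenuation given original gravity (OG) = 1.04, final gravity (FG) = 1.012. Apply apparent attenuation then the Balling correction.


AA = (OG−FG)/(OG−1)·100;  RA = AA·0.8192
AA = (1.04 − 1.012)/(1.04 − 1)·100 = 70.0000
RA = 70.0000·0.8192

57.3440 %


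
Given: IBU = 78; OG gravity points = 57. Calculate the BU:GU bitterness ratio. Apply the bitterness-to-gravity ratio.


BU:GU = IBU / OG_points
BU:GU = 78 / 57

1.3684


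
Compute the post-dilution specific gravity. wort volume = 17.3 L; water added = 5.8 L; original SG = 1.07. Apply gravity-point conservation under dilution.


SG_new = 1 + (SG_old − 1)·V_old/(V_old + V_water)
pts = (1.07 − 1)·1000·17.3/(17.3 + 5.8) = 52.4242
SG_new = 1 + 52.4242/1000

1.0524


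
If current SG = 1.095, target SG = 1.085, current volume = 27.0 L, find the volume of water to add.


V_water = V·((SG_curr − 1)/(SG_target − 1) − 1)
V_water = 27.0·((1.095 − 1)/(1.085 − 1) − 1)

3.1765 L


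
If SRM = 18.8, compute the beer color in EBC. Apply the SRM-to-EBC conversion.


EBC = SRM · 1.97
EBC = 18.8 · 1.97

37.0360 EBC


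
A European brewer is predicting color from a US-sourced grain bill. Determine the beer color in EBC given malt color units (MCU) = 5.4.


SRM = 1.4922·MCU^0.6859;  EBC = SRM·1.97
SRM = 1.4922·5.4^0.6859 = 4.7443
EBC = 4.7443·1.97

9.3464 EBC


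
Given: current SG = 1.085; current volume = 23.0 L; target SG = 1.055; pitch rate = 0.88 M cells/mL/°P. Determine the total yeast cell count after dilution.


V_w = V·((SG_c−1)/(SG_t−1)−1);  °P = 259 − 259/SG_t;  cells = rate·(V+V_w)·°P
V_w = 23.0·((1.085−1)/(1.055−1)−1) = 12.5455
V_final = 23.0 + 12.5455 = 35.5455
°P = 259 − 259/1.055 = 13.5024
cells = 0.88·35.5455·13.5024

422.3541 billion cells


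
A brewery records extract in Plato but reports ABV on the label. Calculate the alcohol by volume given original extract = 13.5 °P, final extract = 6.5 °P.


SG = 259/(259 − P);  ABV = (OG − FG)·131.25
OG = 259/(259 − 13.5) = 1.0550
FG = 259/(259 − 6.5) = 1.0257
ABV = (1.0550 − 1.0257)·131.25

3.8387 % ABV


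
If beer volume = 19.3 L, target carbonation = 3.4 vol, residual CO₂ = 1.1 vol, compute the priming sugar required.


sugar = (target − residual)·4.0·V
sugar = (3.4 − 1.1)·4.0·19.3

177.5600 g


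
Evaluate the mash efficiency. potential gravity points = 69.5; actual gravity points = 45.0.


efficiency = actual / potential × 100
efficiency = 45.0 / 69.5 × 100

64.7482 %


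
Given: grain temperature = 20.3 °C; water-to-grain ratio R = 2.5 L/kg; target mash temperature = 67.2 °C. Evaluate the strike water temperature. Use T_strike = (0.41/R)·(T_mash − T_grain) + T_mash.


T_strike = (0.41/2.5)·(67.2 − 20.3) + 67.2

74.8916 °C


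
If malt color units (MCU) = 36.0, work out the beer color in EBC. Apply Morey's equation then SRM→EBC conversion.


SRM = 1.4922·MCU^0.6859;  EBC = SRM·1.97
SRM = 1.4922·36.0^0.6859 = 17.4299
EBC = 17.4299·1.97

34.3369 EBC


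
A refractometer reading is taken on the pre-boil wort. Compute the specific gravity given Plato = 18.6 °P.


SG = 259/(259 − P)
SG = 259/(259 − 18.6)

1.0774


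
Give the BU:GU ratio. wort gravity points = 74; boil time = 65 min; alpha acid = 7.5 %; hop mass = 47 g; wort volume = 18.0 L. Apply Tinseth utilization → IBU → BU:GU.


U = 1.65·0.000125^(GP/1000)·(1−e^(−0.04t))/4.15;  IBU = (α/100)·m·U·1000/V;  BU:GU = IBU/GP
U = 1.65·0.000125^(74/1000)·(1−e^(−0.04·65))/4.15 = 0.1893
IBU = (7.5/100)·47·0.1893·1000/18.0 = 37.0661
BU:GU = 37.0661/74

0.5009
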